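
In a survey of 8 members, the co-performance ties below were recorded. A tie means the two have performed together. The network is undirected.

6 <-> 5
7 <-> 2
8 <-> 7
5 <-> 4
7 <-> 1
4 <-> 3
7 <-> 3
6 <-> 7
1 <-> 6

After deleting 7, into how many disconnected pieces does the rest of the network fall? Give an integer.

Without 7, the remaining ties split the others into: {1, 3, 4, 5, 6}; {2}; {8}.
That's 3 separate components.

3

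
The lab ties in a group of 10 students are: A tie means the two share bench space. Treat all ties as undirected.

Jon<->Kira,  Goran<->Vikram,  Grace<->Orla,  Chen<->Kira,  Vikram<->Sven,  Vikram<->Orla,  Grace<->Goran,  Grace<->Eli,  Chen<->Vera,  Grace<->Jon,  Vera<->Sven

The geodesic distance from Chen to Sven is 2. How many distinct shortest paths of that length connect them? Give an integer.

1

The shortest distance is 2, and the only length-2 path is Chen–Vera–Sven. So there is exactly 1 shortest path.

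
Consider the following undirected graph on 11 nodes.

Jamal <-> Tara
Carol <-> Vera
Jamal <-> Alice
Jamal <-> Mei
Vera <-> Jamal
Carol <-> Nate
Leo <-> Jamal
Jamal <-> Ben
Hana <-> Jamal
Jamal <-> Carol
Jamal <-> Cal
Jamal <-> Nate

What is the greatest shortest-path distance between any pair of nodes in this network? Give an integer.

2

Eccentricity of each node (its greatest distance to any other): Alice:2, Ben:2, Cal:2, Carol:2, Hana:2, Jamal:1, Leo:2, Mei:2, Nate:2, Tara:2, Vera:2.
The maximum eccentricity is 2, realized for instance by the pair Nate–Leo via Nate – Jamal – Leo. So the diameter is 2.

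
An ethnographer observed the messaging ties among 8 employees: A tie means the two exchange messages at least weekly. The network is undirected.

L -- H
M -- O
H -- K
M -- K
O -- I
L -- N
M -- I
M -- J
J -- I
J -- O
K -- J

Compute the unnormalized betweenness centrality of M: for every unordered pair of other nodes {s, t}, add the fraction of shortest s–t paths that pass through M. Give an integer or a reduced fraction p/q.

4

Pairs whose geodesics pass through M — I–K: 1/2; I–H: 1/2; I–L: 1/2; I–N: 1/2; K–O: 1/2; O–H: 1/2; O–L: 1/2; O–N: 1/2.
All other pairs contribute 0.
Summing the contributions gives betweenness(M) = 4.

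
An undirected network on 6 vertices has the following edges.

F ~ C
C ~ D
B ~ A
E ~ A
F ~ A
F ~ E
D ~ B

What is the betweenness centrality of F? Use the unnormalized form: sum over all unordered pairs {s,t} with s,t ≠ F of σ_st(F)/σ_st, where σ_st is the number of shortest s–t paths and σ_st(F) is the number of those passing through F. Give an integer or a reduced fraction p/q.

Pairs whose geodesics pass through F — D–E: 1/2; A–C: 1; E–C: 1.
All other pairs contribute 0.
Summing the contributions gives betweenness(F) = 5/2.

5/2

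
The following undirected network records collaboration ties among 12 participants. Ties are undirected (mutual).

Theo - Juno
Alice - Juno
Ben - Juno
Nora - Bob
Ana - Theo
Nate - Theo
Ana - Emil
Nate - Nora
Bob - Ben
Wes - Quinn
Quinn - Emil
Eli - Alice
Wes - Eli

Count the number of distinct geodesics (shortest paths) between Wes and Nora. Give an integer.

The shortest distance is 6. The length-6 paths are: Wes–Eli–Alice–Juno–Ben–Bob–Nora; Wes–Eli–Alice–Juno–Theo–Nate–Nora; Wes–Quinn–Emil–Ana–Theo–Nate–Nora.
That gives 3 distinct shortest paths.

3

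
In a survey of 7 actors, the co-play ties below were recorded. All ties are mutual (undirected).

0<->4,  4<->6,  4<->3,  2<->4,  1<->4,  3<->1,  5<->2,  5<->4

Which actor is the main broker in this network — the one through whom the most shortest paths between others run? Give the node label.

Unnormalized betweenness of each node: 0:0, 1:0, 2:0, 3:0, 4:13, 5:0, 6:0.
4 has the largest value, 13, making it the main broker — the node through which the most shortest paths run.

4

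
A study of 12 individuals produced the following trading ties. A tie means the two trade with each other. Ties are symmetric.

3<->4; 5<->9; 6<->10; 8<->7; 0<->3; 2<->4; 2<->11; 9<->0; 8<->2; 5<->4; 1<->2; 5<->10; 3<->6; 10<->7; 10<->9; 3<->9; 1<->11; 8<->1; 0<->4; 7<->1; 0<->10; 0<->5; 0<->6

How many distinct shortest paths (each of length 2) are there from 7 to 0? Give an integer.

1

The shortest distance is 2, and the only length-2 path is 7–10–0. So there is exactly 1 shortest path.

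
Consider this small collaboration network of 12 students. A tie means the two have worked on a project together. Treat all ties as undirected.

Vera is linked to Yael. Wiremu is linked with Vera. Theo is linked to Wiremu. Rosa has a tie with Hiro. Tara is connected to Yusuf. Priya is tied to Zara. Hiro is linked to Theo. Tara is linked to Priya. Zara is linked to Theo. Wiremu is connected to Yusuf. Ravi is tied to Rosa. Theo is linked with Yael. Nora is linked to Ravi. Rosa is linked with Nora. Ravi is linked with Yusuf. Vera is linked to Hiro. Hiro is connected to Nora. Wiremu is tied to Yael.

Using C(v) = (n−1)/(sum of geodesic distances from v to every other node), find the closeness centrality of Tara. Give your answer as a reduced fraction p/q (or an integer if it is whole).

Distances from Tara: Hiro:4, Nora:3, Priya:1, Ravi:2, Rosa:3, Theo:3, Vera:3, Wiremu:2, Yael:3, Yusuf:1, Zara:2. Sum = 27.
n = 12, so closeness = 11/27.

11/27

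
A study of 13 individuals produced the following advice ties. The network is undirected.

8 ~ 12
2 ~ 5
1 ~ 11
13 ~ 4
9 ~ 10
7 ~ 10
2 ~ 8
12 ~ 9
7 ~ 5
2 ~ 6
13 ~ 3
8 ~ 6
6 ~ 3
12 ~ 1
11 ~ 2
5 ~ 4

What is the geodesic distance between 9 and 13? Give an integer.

One shortest route is 9 – 10 – 7 – 5 – 4 – 13, which uses 5 edges, and at distance 4 from 9 we only reach {3, 4}, which does not include 13. So d(9,13) = 5.

5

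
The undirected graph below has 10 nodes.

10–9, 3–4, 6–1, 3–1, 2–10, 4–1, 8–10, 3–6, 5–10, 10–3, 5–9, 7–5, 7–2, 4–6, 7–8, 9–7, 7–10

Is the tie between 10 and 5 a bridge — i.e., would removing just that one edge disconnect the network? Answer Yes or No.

No

Even without that edge, 10 still reaches 5 via 10 – 7 – 5, so the network stays connected. Not a bridge.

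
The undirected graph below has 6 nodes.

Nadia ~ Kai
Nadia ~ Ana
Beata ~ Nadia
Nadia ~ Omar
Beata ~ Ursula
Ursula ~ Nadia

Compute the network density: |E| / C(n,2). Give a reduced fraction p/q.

There are 6 edges and 6 nodes, so the maximum possible is C(6,2) = 15.
Density = 6/15 = 2/5.

2/5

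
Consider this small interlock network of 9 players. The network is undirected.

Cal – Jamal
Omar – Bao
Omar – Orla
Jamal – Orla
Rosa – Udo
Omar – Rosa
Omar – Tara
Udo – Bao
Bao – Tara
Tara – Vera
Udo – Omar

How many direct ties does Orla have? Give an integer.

2

Orla is directly tied to Jamal and Omar. That is 2 neighbors, so the degree of Orla is 2.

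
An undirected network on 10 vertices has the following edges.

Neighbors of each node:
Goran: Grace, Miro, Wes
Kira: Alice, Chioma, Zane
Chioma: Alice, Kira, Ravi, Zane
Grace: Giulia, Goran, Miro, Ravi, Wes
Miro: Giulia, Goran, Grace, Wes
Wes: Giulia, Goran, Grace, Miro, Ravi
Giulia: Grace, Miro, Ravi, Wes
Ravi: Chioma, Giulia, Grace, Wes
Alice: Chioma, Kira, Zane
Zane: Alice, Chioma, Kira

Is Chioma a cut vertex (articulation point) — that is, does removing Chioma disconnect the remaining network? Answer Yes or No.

Removing Chioma leaves {Giulia, Goran, Grace, Miro, Ravi, and Wes} with no path to {Alice, Kira, and Zane}, so the network splits into 2 components. Chioma is a cut vertex.

Yes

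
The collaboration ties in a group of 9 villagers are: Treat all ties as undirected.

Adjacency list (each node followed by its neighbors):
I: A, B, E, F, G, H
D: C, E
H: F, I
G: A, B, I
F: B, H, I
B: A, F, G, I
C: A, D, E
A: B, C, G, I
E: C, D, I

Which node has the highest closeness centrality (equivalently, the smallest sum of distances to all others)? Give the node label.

I

Farness (sum of distances to all others) for each node — A:12, B:13, C:15, D:18, E:13, F:15, G:14, H:16, I:10.
The smallest farness is 10, for I, so I has the highest closeness.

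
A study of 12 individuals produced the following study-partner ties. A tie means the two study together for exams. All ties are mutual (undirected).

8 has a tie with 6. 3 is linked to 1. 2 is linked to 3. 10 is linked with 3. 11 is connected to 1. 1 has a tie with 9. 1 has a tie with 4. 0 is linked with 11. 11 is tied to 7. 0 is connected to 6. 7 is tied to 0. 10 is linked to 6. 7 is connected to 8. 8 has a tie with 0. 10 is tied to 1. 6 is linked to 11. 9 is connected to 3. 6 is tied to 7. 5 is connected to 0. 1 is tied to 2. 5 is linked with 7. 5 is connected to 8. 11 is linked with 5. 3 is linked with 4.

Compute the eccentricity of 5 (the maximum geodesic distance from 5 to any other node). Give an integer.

Distances from 5: 0:1, 1:2, 2:3, 3:3, 4:3, 6:2, 7:1, 8:1, 9:3, 10:3, 11:1.
The largest is 3 (to 10, 3, 2, 4, and 9), so the eccentricity of 5 is 3.

3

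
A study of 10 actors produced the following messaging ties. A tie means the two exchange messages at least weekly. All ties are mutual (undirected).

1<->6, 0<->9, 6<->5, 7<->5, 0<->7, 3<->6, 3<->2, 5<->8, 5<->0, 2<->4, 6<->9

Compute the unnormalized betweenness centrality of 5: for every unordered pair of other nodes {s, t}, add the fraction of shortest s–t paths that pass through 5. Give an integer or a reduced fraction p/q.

31/2

Pairs whose geodesics pass through 5 — 3–7: 1; 3–8: 1; 3–0: 1/2; 1–7: 1; 1–8: 1; 1–0: 1/2; 4–7: 1; 4–8: 1; 4–0: 1/2; 9–8: 2/2; 2–7: 1; 2–8: 1; 2–0: 1/2; 7–6: 1 … (+4 more pairs).
All other pairs contribute 0.
Summing the contributions gives betweenness(5) = 31/2.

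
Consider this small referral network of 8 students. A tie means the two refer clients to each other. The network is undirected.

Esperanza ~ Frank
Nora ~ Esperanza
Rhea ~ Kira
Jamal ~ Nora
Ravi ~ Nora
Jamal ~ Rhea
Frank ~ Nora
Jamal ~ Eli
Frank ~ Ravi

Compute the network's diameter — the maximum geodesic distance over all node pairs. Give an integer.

4

Eccentricity of each node (its greatest distance to any other): Eli:3, Esperanza:4, Frank:4, Jamal:2, Kira:4, Nora:3, Ravi:4, Rhea:3.
The maximum eccentricity is 4, realized for instance by the pair Kira–Ravi via Kira – Rhea – Jamal – Nora – Ravi. So the diameter is 4.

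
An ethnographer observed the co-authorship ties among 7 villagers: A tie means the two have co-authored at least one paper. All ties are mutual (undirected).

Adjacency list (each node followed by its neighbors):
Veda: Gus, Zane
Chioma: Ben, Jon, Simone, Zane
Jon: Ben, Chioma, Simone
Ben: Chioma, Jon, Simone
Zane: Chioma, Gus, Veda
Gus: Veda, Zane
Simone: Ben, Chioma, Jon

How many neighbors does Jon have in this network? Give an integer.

Jon is directly tied to Ben, Chioma, and Simone. That is 3 neighbors, so the degree of Jon is 3.

3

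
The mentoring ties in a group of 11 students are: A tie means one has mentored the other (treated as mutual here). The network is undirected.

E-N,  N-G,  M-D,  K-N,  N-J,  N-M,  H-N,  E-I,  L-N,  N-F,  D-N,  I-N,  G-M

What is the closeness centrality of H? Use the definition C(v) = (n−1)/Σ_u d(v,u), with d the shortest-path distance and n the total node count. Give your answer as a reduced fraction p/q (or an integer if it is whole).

10/19

Distances from H: D:2, E:2, F:2, G:2, I:2, J:2, K:2, L:2, M:2, N:1. Sum = 19.
n = 11, so closeness = 10/19.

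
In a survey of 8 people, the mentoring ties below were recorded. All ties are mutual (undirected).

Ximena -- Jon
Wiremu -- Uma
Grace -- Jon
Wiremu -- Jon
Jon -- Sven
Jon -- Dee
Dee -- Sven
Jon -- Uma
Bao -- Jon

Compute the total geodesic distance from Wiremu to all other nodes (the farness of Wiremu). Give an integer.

12

Distances from Wiremu: Bao:2, Dee:2, Grace:2, Jon:1, Sven:2, Uma:1, Ximena:2.
Sum = 2 + 2 + 2 + 1 + 2 + 1 + 2 = 12.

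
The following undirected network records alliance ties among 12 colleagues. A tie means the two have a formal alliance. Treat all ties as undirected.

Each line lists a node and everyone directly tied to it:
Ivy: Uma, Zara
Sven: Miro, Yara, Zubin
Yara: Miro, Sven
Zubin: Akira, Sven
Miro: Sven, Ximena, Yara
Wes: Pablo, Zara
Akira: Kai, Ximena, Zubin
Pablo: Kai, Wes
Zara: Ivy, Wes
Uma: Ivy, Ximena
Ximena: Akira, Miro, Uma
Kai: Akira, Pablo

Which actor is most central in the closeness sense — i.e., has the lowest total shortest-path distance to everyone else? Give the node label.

Ximena

Farness (sum of distances to all others) for each node — Akira:24, Ivy:31, Kai:28, Miro:28, Pablo:32, Sven:31, Uma:27, Wes:36, Ximena:23, Yara:36, Zara:35, Zubin:29.
The smallest farness is 23, for Ximena, so Ximena has the highest closeness.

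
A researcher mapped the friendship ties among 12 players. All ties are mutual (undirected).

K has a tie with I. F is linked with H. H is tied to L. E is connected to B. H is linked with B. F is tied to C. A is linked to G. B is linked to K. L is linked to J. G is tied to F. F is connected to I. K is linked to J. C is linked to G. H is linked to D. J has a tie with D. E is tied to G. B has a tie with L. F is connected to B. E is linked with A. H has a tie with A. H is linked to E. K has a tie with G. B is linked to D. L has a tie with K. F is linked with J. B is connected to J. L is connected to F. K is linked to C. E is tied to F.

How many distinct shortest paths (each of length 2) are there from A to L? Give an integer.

The shortest distance is 2, and the only length-2 path is A–H–L. So there is exactly 1 shortest path.

1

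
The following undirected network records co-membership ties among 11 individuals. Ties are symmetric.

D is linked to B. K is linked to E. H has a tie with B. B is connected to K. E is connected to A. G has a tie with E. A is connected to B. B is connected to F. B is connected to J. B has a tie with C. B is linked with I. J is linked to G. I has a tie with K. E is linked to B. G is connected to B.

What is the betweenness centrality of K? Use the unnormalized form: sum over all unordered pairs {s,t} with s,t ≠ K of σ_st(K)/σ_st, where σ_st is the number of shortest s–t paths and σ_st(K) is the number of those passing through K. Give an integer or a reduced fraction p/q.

Pairs whose geodesics pass through K — E–I: 1/2.
All other pairs contribute 0.
Summing the contributions gives betweenness(K) = 1/2.

1/2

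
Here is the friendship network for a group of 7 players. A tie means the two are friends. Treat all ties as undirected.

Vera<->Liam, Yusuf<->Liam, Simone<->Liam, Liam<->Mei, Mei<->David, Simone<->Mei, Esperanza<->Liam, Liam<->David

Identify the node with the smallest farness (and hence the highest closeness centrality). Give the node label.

Liam

Farness (sum of distances to all others) for each node — David:10, Esperanza:11, Liam:6, Mei:9, Simone:10, Vera:11, Yusuf:11.
The smallest farness is 6, for Liam, so Liam has the highest closeness.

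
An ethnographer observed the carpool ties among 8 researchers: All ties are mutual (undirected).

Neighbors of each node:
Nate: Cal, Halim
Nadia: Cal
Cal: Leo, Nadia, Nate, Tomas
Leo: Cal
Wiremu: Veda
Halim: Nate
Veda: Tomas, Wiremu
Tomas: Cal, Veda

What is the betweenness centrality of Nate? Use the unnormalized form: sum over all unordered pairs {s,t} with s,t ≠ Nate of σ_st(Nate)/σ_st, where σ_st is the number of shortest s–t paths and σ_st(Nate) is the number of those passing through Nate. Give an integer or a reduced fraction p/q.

6

Pairs whose geodesics pass through Nate — Leo–Halim: 1; Wiremu–Halim: 1; Tomas–Halim: 1; Halim–Cal: 1; Halim–Nadia: 1; Halim–Veda: 1.
All other pairs contribute 0.
Summing the contributions gives betweenness(Nate) = 6.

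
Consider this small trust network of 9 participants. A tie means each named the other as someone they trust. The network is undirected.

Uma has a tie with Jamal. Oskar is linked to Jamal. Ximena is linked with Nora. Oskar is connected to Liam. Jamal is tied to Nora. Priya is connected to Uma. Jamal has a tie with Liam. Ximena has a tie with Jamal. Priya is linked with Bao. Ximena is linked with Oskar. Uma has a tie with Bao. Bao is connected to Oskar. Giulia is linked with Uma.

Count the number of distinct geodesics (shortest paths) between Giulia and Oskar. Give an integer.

2

The shortest distance is 3. The length-3 paths are: Giulia–Uma–Bao–Oskar; Giulia–Uma–Jamal–Oskar.
That gives 2 distinct shortest paths.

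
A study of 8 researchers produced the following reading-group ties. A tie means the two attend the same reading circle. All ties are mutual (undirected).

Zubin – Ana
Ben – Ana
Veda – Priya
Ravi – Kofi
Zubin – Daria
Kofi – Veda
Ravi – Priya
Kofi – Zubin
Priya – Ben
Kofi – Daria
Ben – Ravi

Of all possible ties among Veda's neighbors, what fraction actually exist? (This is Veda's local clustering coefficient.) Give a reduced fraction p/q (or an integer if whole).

0

Veda's neighbors: Kofi and Priya (k = 2).
Possible neighbor pairs: C(2,2) = 1. Edges among them: none → e = 0.
Clustering(Veda) = 0/1.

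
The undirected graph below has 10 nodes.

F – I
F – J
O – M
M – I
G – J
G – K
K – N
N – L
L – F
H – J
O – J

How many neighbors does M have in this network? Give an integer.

M is directly tied to I and O. That is 2 neighbors, so the degree of M is 2.

2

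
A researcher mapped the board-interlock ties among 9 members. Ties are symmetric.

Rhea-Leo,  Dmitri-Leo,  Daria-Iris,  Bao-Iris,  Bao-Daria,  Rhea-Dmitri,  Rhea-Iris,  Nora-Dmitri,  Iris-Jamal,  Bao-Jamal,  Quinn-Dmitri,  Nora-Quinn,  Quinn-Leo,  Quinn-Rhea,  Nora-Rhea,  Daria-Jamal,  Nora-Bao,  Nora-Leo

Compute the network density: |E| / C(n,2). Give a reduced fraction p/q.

1/2

There are 18 edges and 9 nodes, so the maximum possible is C(9,2) = 36.
Density = 18/36 = 1/2.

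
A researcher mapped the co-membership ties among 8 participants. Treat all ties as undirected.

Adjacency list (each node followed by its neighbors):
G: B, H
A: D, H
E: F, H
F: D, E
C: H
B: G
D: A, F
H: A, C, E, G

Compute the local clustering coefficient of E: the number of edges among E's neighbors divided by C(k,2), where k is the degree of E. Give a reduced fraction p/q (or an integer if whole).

0

E's neighbors: F and H (k = 2).
Possible neighbor pairs: C(2,2) = 1. Edges among them: none → e = 0.
Clustering(E) = 0/1.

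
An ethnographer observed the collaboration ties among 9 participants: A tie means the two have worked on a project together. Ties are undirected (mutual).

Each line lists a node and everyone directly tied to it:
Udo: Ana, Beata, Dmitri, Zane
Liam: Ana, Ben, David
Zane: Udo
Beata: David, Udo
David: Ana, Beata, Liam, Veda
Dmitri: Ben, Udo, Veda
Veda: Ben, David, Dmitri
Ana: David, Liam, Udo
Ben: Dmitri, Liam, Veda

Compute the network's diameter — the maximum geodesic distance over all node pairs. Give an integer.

3

Eccentricity of each node (its greatest distance to any other): Ana:2, Beata:3, Ben:3, David:3, Dmitri:2, Liam:3, Udo:2, Veda:3, Zane:3.
The maximum eccentricity is 3, realized for instance by the pair Zane–David via Zane – Udo – Ana – David. So the diameter is 3.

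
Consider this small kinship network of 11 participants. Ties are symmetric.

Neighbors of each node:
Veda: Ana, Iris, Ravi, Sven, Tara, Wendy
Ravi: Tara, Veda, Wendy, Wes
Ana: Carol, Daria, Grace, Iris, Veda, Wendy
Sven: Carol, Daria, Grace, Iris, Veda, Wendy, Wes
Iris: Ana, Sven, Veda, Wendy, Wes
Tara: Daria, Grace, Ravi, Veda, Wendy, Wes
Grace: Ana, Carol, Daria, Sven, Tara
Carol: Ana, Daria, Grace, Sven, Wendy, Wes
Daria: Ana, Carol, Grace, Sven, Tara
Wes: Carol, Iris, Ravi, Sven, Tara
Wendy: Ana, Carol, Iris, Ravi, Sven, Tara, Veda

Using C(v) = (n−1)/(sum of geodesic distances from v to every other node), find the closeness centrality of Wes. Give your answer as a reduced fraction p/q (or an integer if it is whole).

2/3

Distances from Wes: Ana:2, Carol:1, Daria:2, Grace:2, Iris:1, Ravi:1, Sven:1, Tara:1, Veda:2, Wendy:2. Sum = 15.
n = 11, so closeness = 10/15 = 2/3.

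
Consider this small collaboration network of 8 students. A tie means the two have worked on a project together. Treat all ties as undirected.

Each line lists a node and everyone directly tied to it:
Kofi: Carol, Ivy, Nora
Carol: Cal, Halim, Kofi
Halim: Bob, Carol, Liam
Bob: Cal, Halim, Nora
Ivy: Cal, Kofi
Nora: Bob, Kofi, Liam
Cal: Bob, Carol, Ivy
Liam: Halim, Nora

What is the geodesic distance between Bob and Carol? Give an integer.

2

One shortest route is Bob – Cal – Carol, which uses 2 edges, and Bob and Carol are not directly tied, so nothing shorter exists. So d(Bob,Carol) = 2.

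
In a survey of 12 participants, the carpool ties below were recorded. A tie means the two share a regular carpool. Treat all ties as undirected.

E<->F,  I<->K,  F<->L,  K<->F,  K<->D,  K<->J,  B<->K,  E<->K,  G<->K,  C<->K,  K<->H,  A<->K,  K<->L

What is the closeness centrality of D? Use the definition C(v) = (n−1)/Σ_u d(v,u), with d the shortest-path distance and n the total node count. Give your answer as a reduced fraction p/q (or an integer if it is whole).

11/21

Distances from D: A:2, B:2, C:2, E:2, F:2, G:2, H:2, I:2, J:2, K:1, L:2. Sum = 21.
n = 12, so closeness = 11/21.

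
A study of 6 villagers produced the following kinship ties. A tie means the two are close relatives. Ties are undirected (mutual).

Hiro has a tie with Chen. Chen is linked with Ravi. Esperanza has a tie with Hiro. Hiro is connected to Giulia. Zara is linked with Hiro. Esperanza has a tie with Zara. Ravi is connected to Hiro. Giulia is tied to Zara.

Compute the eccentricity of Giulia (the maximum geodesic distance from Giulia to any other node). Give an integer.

Distances from Giulia: Chen:2, Esperanza:2, Hiro:1, Ravi:2, Zara:1.
The largest is 2 (to Chen, Ravi, and Esperanza), so the eccentricity of Giulia is 2.

2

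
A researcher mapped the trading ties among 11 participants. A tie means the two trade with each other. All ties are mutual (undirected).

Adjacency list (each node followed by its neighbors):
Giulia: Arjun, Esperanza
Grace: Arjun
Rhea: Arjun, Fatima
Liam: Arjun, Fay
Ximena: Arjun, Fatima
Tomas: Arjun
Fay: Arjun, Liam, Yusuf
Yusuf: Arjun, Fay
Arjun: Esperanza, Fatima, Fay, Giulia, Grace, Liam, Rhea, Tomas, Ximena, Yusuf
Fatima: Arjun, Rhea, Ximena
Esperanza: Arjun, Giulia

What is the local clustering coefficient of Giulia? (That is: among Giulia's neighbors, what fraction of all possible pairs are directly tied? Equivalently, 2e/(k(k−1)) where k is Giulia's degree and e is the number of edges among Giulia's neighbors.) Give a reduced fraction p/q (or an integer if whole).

1

Giulia's neighbors: Arjun and Esperanza (k = 2).
Possible neighbor pairs: C(2,2) = 1. Edges among them: Arjun–Esperanza → e = 1.
Clustering(Giulia) = 1/1.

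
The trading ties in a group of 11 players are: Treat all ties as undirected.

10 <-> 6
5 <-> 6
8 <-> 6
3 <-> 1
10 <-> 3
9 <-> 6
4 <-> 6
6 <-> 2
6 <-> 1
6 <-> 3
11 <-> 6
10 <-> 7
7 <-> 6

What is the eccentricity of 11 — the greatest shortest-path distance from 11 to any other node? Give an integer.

Distances from 11: 1:2, 2:2, 3:2, 4:2, 5:2, 6:1, 7:2, 8:2, 9:2, 10:2.
The largest is 2 (to 7, 3, 5, 9, 4, 8, 10, 1, and 2), so the eccentricity of 11 is 2.

2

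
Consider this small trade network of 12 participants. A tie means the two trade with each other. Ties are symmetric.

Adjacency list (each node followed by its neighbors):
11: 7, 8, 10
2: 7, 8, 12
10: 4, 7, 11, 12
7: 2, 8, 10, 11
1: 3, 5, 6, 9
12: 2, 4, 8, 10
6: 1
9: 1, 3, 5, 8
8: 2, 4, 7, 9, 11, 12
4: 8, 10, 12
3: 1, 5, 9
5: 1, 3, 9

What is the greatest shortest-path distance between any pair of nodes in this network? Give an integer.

Eccentricity of each node (its greatest distance to any other): 1:4, 2:4, 3:4, 4:4, 5:4, 6:5, 7:4, 8:3, 9:3, 10:5, 11:4, 12:4.
The maximum eccentricity is 5, realized for instance by the pair 6–10 via 6 – 1 – 9 – 8 – 12 – 10. So the diameter is 5.

5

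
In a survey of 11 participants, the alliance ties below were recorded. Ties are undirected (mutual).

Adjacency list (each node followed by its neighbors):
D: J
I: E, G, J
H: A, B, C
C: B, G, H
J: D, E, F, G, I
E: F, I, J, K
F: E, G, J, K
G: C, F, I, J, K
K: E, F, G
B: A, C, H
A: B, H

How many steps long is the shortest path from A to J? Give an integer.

4

One shortest route is A – B – C – G – J, which uses 4 edges, and at distance 3 from A we only reach {G}, which does not include J. So d(A,J) = 4.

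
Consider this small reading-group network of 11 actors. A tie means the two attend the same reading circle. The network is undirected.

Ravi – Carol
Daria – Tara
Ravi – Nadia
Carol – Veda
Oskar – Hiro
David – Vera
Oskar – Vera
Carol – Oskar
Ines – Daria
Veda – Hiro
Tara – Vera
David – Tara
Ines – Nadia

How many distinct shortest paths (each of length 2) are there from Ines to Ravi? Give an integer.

The shortest distance is 2, and the only length-2 path is Ines–Nadia–Ravi. So there is exactly 1 shortest path.

1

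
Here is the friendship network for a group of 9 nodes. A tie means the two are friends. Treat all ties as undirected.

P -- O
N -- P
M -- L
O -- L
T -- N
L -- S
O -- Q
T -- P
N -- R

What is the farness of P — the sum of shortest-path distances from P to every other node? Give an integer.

15

Distances from P: L:2, M:3, N:1, O:1, Q:2, R:2, S:3, T:1.
Sum = 2 + 3 + 1 + 1 + 2 + 2 + 3 + 1 = 15.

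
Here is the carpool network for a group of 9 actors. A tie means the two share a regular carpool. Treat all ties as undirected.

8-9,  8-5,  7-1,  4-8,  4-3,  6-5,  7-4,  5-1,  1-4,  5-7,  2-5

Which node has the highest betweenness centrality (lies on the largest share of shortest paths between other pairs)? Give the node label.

5

Unnormalized betweenness of each node: 1:2, 2:0, 3:0, 4:9, 5:15, 6:0, 7:2, 8:9, 9:0.
5 has the largest value, 15, making it the main broker — the node through which the most shortest paths run.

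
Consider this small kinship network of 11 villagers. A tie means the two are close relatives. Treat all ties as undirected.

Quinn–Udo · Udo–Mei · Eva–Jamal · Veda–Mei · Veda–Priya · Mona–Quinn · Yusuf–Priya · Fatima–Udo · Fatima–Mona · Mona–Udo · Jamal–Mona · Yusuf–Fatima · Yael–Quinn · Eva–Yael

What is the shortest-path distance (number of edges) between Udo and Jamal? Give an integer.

2

One shortest route is Udo – Mona – Jamal, which uses 2 edges, and Udo and Jamal are not directly tied, so nothing shorter exists. So d(Udo,Jamal) = 2.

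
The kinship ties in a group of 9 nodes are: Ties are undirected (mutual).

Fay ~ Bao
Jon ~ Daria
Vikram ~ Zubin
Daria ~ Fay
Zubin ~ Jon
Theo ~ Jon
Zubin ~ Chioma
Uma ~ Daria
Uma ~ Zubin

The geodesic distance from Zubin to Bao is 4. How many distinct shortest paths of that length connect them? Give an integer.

The shortest distance is 4. The length-4 paths are: Zubin–Uma–Daria–Fay–Bao; Zubin–Jon–Daria–Fay–Bao.
That gives 2 distinct shortest paths.

2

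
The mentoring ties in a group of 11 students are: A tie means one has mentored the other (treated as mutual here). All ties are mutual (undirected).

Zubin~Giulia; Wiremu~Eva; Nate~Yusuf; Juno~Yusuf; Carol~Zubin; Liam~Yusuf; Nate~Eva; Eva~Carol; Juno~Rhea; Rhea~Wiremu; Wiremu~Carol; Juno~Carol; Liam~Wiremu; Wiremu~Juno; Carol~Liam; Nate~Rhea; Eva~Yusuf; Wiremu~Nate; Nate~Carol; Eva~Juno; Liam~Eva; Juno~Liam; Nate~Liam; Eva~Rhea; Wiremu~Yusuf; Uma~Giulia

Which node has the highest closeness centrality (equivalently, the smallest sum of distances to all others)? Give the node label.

Carol

Farness (sum of distances to all others) for each node — Carol:15, Eva:16, Giulia:27, Juno:17, Liam:17, Nate:17, Rhea:22, Uma:36, Wiremu:16, Yusuf:21, Zubin:20.
The smallest farness is 15, for Carol, so Carol has the highest closeness.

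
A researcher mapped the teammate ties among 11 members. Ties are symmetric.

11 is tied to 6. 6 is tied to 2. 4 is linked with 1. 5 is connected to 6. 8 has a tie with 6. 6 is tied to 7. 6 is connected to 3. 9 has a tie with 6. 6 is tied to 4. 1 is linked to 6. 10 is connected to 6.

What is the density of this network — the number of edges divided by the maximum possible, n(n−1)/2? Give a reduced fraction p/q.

There are 11 edges and 11 nodes, so the maximum possible is C(11,2) = 55.
Density = 11/55 = 1/5.

1/5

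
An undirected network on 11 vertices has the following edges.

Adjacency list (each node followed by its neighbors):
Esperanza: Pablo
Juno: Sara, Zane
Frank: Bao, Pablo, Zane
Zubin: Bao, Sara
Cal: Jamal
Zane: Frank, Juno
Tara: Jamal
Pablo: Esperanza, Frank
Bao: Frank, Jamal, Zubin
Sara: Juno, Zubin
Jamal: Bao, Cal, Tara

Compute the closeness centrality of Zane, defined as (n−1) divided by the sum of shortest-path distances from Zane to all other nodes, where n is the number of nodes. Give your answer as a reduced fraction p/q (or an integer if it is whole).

Distances from Zane: Bao:2, Cal:4, Esperanza:3, Frank:1, Jamal:3, Juno:1, Pablo:2, Sara:2, Tara:4, Zubin:3. Sum = 25.
n = 11, so closeness = 10/25 = 2/5.

2/5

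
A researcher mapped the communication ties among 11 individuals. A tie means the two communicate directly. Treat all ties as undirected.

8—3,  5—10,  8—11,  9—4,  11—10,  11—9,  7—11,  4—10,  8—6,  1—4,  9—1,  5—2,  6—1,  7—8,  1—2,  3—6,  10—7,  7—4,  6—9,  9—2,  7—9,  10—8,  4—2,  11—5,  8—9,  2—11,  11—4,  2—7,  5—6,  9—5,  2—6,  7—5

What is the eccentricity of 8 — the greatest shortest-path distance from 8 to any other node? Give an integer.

Distances from 8: 1:2, 2:2, 3:1, 4:2, 5:2, 6:1, 7:1, 9:1, 10:1, 11:1.
The largest is 2 (to 5, 4, 2, and 1), so the eccentricity of 8 is 2.

2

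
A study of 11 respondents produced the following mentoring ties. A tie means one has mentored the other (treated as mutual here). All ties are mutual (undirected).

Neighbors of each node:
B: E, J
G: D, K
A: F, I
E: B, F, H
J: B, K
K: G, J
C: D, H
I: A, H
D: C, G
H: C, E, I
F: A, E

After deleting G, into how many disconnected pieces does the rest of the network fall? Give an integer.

G's neighbors (D and K) remain reachable from one another through other ties, so the rest of the network stays in one piece.

1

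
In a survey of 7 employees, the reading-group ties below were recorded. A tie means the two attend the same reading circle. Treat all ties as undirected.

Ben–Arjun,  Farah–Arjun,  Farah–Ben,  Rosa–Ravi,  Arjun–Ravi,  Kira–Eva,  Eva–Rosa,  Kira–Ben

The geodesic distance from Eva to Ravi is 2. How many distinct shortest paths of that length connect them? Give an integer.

The shortest distance is 2, and the only length-2 path is Eva–Rosa–Ravi. So there is exactly 1 shortest path.

1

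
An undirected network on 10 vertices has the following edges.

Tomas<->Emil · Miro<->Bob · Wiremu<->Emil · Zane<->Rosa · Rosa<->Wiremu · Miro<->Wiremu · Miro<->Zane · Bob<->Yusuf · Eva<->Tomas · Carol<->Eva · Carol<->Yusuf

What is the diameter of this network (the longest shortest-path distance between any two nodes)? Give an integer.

5

Eccentricity of each node (its greatest distance to any other): Bob:4, Carol:5, Emil:4, Eva:5, Miro:4, Rosa:5, Tomas:4, Wiremu:4, Yusuf:4, Zane:5.
The maximum eccentricity is 5, realized for instance by the pair Rosa–Carol via Rosa – Wiremu – Emil – Tomas – Eva – Carol. So the diameter is 5.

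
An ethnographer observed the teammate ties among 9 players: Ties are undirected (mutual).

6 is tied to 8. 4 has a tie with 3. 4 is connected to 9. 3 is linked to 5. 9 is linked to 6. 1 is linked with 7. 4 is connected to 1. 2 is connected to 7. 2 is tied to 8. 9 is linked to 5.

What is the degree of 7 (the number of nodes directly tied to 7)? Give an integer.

7 is directly tied to 1 and 2. That is 2 neighbors, so the degree of 7 is 2.

2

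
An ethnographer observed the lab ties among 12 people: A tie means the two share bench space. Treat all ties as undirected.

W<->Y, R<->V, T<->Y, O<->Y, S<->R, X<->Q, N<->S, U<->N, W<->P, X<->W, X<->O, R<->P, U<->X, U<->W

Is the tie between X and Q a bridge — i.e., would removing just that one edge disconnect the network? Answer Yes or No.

Yes

Without the X–Q edge there is no alternate route between X and Q, so the network disconnects. It is a bridge.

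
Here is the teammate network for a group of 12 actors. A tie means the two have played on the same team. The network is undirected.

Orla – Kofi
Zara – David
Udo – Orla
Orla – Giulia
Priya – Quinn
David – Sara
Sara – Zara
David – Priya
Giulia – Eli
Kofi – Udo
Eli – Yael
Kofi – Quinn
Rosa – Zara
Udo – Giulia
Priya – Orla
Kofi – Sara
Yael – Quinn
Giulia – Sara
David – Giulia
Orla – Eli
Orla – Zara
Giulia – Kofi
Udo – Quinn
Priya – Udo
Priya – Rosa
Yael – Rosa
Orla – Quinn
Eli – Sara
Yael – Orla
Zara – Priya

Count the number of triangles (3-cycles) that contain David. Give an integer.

3

David's neighbors: Giulia, Priya, Sara, and Zara.
Neighbor pairs that are themselves tied: David–Giulia–Sara; David–Priya–Zara; David–Sara–Zara. Each forms one triangle with David, for 3 in total.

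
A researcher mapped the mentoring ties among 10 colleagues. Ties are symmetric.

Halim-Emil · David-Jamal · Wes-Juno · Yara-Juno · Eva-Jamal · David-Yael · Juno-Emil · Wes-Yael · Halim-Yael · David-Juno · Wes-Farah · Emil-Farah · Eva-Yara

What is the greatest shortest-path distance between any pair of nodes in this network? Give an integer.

4

Eccentricity of each node (its greatest distance to any other): David:3, Emil:3, Eva:4, Farah:4, Halim:4, Jamal:4, Juno:2, Wes:3, Yael:3, Yara:3.
The maximum eccentricity is 4, realized for instance by the pair Jamal–Farah via Jamal – David – Yael – Wes – Farah. So the diameter is 4.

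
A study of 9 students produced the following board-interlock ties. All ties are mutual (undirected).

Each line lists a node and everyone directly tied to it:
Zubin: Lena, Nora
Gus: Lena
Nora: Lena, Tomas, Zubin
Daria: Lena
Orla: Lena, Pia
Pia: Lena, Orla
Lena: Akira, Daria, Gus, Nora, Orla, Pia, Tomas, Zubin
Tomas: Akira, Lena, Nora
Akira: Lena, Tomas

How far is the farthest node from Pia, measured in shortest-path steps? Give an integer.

2

Distances from Pia: Akira:2, Daria:2, Gus:2, Lena:1, Nora:2, Orla:1, Tomas:2, Zubin:2.
The largest is 2 (to Tomas, Nora, Akira, Daria, Gus, and Zubin), so the eccentricity of Pia is 2.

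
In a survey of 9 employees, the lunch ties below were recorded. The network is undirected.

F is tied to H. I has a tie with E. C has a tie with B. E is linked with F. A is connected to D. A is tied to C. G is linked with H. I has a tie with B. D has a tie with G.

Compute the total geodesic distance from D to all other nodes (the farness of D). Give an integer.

20

Distances from D: A:1, B:3, C:2, E:4, F:3, G:1, H:2, I:4.
Sum = 1 + 3 + 2 + 4 + 3 + 1 + 2 + 4 = 20.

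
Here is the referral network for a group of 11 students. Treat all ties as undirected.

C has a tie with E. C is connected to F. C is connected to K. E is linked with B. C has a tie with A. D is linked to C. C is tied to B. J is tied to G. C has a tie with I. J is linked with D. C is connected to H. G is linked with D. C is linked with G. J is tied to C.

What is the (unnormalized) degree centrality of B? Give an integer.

2

B is directly tied to C and E. That is 2 neighbors, so the degree of B is 2.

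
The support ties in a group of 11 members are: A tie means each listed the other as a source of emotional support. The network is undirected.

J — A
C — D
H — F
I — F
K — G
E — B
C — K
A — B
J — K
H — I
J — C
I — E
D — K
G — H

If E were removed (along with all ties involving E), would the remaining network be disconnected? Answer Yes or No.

Even without E, every remaining node can still reach every other (the residual graph is connected), so E is not a cut vertex.

No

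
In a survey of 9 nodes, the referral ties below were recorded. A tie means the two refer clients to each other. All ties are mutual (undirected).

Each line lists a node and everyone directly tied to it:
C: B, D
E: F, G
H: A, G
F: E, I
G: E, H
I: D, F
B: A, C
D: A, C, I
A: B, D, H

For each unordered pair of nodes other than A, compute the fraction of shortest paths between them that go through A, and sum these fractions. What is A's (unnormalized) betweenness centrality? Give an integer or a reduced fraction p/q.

19/2

Pairs whose geodesics pass through A — E–B: 1; F–B: 1/2; I–B: 1/2; I–H: 1; D–B: 1/2; D–H: 1; D–G: 1; C–H: 2/2; C–G: 2/2; B–H: 1; B–G: 1.
All other pairs contribute 0.
Summing the contributions gives betweenness(A) = 19/2.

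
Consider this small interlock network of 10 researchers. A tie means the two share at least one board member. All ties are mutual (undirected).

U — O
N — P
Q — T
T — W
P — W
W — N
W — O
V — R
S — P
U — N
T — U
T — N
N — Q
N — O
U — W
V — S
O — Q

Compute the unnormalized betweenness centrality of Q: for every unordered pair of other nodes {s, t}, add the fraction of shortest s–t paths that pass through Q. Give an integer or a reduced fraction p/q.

Pairs whose geodesics pass through Q — T–O: 1/4.
All other pairs contribute 0.
Summing the contributions gives betweenness(Q) = 1/4.

1/4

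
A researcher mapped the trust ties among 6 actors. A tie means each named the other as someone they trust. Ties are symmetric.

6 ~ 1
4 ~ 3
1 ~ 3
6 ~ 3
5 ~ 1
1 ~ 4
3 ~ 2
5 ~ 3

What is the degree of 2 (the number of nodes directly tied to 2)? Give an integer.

1

2 is directly tied to 3. That is 1 neighbor, so the degree of 2 is 1.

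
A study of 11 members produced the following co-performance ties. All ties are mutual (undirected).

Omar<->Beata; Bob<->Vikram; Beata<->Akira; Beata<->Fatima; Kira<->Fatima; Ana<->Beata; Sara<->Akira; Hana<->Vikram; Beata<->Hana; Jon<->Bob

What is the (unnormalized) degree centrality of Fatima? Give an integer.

Fatima is directly tied to Beata and Kira. That is 2 neighbors, so the degree of Fatima is 2.

2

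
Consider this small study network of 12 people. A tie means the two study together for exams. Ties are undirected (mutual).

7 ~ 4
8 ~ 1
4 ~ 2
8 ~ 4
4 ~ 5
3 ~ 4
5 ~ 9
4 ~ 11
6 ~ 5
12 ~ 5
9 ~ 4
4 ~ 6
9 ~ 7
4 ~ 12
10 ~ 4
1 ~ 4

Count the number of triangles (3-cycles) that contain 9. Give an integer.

9's neighbors: 4, 5, and 7.
Neighbor pairs that are themselves tied: 9–4–5; 9–4–7. Each forms one triangle with 9, for 2 in total.

2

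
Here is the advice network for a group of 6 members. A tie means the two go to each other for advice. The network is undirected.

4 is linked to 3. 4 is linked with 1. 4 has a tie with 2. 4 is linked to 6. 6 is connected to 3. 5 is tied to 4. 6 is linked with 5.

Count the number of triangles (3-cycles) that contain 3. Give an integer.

3's neighbors: 4 and 6.
Neighbor pairs that are themselves tied: 3–4–6. Each forms one triangle with 3, for 1 in total.

1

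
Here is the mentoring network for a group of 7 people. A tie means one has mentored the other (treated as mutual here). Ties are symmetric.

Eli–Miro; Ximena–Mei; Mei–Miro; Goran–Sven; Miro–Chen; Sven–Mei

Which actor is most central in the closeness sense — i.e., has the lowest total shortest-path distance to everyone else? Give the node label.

Farness (sum of distances to all others) for each node — Chen:15, Eli:15, Goran:17, Mei:9, Miro:10, Sven:12, Ximena:14.
The smallest farness is 9, for Mei, so Mei has the highest closeness.

Mei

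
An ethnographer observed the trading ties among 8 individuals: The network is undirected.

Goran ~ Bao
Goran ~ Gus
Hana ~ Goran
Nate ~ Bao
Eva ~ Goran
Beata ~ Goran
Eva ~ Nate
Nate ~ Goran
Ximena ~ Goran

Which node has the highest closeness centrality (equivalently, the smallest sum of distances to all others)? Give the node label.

Goran

Farness (sum of distances to all others) for each node — Bao:12, Beata:13, Eva:12, Goran:7, Gus:13, Hana:13, Nate:11, Ximena:13.
The smallest farness is 7, for Goran, so Goran has the highest closeness.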